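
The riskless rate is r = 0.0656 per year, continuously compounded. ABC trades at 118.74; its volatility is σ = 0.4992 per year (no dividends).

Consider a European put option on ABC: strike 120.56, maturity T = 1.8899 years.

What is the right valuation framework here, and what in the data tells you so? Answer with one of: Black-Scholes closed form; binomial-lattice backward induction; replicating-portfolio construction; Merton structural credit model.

framework: Black-Scholes closed form

Key observation: the instrument is a plain European put (strike 120.56) on a lognormal asset; the exact continuous-time formula applies directly.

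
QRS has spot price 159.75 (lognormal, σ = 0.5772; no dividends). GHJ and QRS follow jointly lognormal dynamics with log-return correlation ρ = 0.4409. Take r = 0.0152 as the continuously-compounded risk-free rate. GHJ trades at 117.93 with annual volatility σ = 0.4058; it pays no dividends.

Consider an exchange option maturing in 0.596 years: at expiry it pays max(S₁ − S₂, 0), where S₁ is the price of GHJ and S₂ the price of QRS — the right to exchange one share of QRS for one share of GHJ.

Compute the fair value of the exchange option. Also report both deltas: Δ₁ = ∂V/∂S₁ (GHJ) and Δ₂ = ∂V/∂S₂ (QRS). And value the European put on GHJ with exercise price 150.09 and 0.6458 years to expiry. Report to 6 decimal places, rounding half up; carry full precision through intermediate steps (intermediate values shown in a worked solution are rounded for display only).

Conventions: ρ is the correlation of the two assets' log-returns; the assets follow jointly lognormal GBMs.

exchange price = 7.688787
Δ1 = 0.301491
Δ2 = -0.174436
price(GHJ put K=150.09) = 36.719718

σ_eff = √(σ₁² + σ₂² − 2ρσ₁σ₂) = √(0.4058² + 0.5772² − 2·0.4409·0.4058·0.5772) = 0.539714
d₁ = (ln(S₁/S₂) + (q₂ − q₁ + σ_eff²/2)T) / (σ_eff√T) = (ln(117.93/159.75) + (0.0 − 0.0 + 0.145646)·0.596) / 0.416665 = -0.520116
d₂ = d₁ − σ_eff√T = -0.520116 − 0.416665 = -0.936781
N(d₁) = 0.301491,  N(d₂) = 0.174436
V = S₁·e^{−q₁T}·N(d₁) − S₂·e^{−q₂T}·N(d₂) = 35.554887 − 27.866100 = 7.688787
Δ₁ = e^{−q₁T}·N(d₁) = 0.301491;  Δ₂ = −e^{−q₂T}·N(d₂) = -0.174436
[vanilla: GHJ put K=150.09]
σ√T = 0.4058·√0.6458 = 0.326108
d₁ = (ln(S/K) + (r+σ²/2)T) / (σ√T) = (ln(117.93/150.09) + (0.0152+0.4058²/2)·0.6458) / 0.326108 = (-0.241144 + 0.062989) / 0.326108 = -0.546306
d₂ = d₁ − σ√T = -0.546306 − 0.326108 = -0.872414
e^{−rT} = 0.990232
N(−d₁) = 0.707572,  N(−d₂) = 0.808509
price = K·e^{−rT}·N(−d₂) − S·N(−d₁) = 120.163708 − 83.443990 = 36.719718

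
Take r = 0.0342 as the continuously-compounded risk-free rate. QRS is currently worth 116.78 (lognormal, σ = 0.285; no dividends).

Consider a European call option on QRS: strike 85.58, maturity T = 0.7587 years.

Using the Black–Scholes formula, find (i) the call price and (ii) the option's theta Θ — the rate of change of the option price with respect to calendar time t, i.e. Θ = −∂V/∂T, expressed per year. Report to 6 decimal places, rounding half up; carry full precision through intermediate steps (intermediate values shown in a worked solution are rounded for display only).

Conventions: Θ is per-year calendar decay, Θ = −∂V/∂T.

σ√T = 0.285·√0.7587 = 0.248245
d₁ = (ln(S/K) + (r+σ²/2)T) / (σ√T) = (ln(116.78/85.58) + (0.0342+0.285²/2)·0.7587) / 0.248245 = (0.310840 + 0.056760) / 0.248245 = 1.480799
d₂ = d₁ − σ√T = 1.480799 − 0.248245 = 1.232554
e^{−rT} = 0.974386
N(d₁) = 0.930670,  N(d₂) = 0.891129
Call price V = S·N(d₁) − K·e^{−rT}·N(d₂) = 108.683636 − 74.309438 = 34.374198
φ(d₁) = (1/√(2π))·e^{−d₁²/2} = 0.133278
Θ = −S·φ(d₁)·σ/(2√T) − r·K·e^{−rT}·N(d₂) = −2.546275 − 2.541383 = -5.087658

price = 34.374198
Θ = -5.087658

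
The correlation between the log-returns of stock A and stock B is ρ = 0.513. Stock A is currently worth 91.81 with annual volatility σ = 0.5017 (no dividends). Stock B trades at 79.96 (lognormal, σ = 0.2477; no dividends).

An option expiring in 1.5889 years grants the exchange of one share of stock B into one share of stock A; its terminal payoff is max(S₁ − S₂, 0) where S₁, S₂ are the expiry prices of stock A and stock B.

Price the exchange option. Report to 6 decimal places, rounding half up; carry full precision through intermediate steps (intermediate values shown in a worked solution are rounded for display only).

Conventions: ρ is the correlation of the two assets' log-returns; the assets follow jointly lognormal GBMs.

σ_eff = √(σ₁² + σ₂² − 2ρσ₁σ₂) = √(0.5017² + 0.2477² − 2·0.513·0.5017·0.2477) = 0.430762
d₁ = (ln(S₁/S₂) + (q₂ − q₁ + σ_eff²/2)T) / (σ_eff√T) = (ln(91.81/79.96) + (0.0 − 0.0 + 0.092778)·1.5889) / 0.542982 = 0.526002
d₂ = d₁ − σ_eff√T = 0.526002 − 0.542982 = -0.016981
N(d₁) = 0.700556,  N(d₂) = 0.493226
V = S₁·e^{−q₁T}·N(d₁) − S₂·e^{−q₂T}·N(d₂) = 64.318091 − 39.438348 = 24.879743
Key observation: the rate r is irrelevant here: denominating values in stock B turns the exchange into a ratio option on S₁/S₂, and discounting at r drops out.

exchange price = 24.879743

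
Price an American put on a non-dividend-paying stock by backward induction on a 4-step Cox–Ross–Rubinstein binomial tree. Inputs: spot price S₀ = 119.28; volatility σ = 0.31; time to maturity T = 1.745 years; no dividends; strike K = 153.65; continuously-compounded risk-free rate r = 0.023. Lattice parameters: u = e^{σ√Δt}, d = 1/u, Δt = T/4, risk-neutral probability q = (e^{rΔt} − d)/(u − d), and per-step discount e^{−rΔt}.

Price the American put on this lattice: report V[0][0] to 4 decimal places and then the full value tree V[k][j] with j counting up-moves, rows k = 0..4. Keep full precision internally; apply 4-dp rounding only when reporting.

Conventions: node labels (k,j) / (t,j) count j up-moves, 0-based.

Δt=0.43625, u=1.22722, d=0.81485, q=0.47344, disc=e^(-rΔt)=0.99002
k=4 terminal: V=max(K-S,0) → 101.0633 74.4506 34.3700 0.0000 0.0000
k=3: j=0 S=64.5355 intr=89.1145 cont=87.5805 V=89.1145[EX]; j=1 S=97.1952 intr=56.4548 cont=54.9208 V=56.4548[EX]; j=2 S=146.3830 intr=7.2670 cont=17.9170 V=17.9170[hold]; j=3 S=220.4633 intr=0.0000 cont=0.0000 V=0.0000[hold]
k=2: j=0 S=79.1994 intr=74.4506 cont=72.9166 V=74.4506[EX]; j=1 S=119.2800 intr=34.3700 cont=37.8279 V=37.8279[hold]; j=2 S=179.6443 intr=0.0000 cont=9.3401 V=9.3401[hold]
k=1: j=0 S=97.1952 intr=56.4548 cont=56.5416 V=56.5416[hold]; j=1 S=146.3830 intr=7.2670 cont=24.0975 V=24.0975[hold]
k=0: j=0 S=119.2800 intr=34.3700 cont=40.7700 V=40.7700[hold]

price = 40.7700
tree:
40.7700
56.5416 24.0975
74.4506 37.8279 9.3401
89.1145 56.4548 17.9170 0.0000
101.0633 74.4506 34.3700 0.0000 0.0000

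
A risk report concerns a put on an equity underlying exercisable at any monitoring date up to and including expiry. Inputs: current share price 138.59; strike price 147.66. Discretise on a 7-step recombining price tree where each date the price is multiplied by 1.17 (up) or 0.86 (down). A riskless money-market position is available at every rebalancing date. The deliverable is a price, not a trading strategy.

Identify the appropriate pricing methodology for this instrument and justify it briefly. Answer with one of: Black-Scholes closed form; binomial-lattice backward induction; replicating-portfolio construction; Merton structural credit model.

Key observation: with exercise allowed before expiry on a discrete up/down model (7 steps from spot 138.59), the strike-147.66 put's value must be rolled back through the tree testing early exercise at each node.

framework: binomial-lattice backward induction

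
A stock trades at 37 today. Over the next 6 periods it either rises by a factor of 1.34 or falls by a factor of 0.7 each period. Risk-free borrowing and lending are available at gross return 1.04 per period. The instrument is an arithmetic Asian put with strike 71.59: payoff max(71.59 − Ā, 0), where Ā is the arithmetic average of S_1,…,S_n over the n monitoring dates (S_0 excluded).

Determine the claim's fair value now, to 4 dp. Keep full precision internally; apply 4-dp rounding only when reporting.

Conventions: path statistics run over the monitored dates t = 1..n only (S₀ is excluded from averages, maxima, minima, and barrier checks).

price = 24.5975

With p* = (R−d)/(u−d) = 0.5312, sum probability × payoff across the paths and divide by R^6.
Enumerate all 2^6 = 64 price paths (U = up ×1.34, D = down ×0.7); each path with k up-moves has probability p*^k·(1−p*)^(6−k).
DDDDDD: Ā=12.6961, payoff=58.8939, prob=0.010608
UDDDDD: Ā=24.3039, payoff=47.2861, prob=0.012023
DUDDDD: Ā=20.3572, payoff=51.2328, prob=0.012023
UUDDDD: Ā=38.9695, payoff=32.6205, prob=0.013626
DDUDDD: Ā=17.5945, payoff=53.9955, prob=0.012023
UDUDDD: Ā=33.6810, payoff=37.9090, prob=0.013626
DUUDDD: Ā=29.7343, payoff=41.8557, prob=0.013626
UUUDDD: Ā=56.9199, payoff=14.6701, prob=0.015443
DDDUDD: Ā=15.6607, payoff=55.9293, prob=0.012023
UDDUDD: Ā=29.9790, payoff=41.6110, prob=0.013626
DUDUDD: Ā=26.0323, payoff=45.5577, prob=0.013626
UUDUDD: Ā=49.8333, payoff=21.7567, prob=0.015443
DDUUDD: Ā=23.2697, payoff=48.3203, prob=0.013626
UDUUDD: Ā=44.5448, payoff=27.0452, prob=0.015443
DUUUDD: Ā=40.5981, payoff=30.9919, prob=0.015443
UUUUDD: Ā=77.7164, payoff=0.0000, prob=0.017502
DDDDUD: Ā=14.3070, payoff=57.2830, prob=0.012023
UDDDUD: Ā=27.3876, payoff=44.2024, prob=0.013626
DUDDUD: Ā=23.4409, payoff=48.1491, prob=0.013626
UUDDUD: Ā=44.8727, payoff=26.7173, prob=0.015443
DDUDUD: Ā=20.6783, payoff=50.9117, prob=0.013626
UDUDUD: Ā=39.5841, payoff=32.0059, prob=0.015443
DUUDUD: Ā=35.6375, payoff=35.9525, prob=0.015443
UUUDUD: Ā=68.2203, payoff=3.3697, prob=0.017502
DDDUUD: Ā=18.7444, payoff=52.8456, prob=0.013626
UDDUUD: Ā=35.8822, payoff=35.7078, prob=0.015443
DUDUUD: Ā=31.9355, payoff=39.6545, prob=0.015443
UUDUUD: Ā=61.1337, payoff=10.4563, prob=0.017502
DDUUUD: Ā=29.1728, payoff=42.4172, prob=0.015443
UDUUUD: Ā=55.8451, payoff=15.7449, prob=0.017502
DUUUUD: Ā=51.8985, payoff=19.6915, prob=0.017502
UUUUUD: Ā=99.3485, payoff=0.0000, prob=0.019835
DDDDDU: Ā=13.3594, payoff=58.2306, prob=0.012023
UDDDDU: Ā=25.5736, payoff=46.0164, prob=0.013626
DUDDDU: Ā=21.6270, payoff=49.9630, prob=0.013626
UUDDDU: Ā=41.4002, payoff=30.1898, prob=0.015443
DDUDDU: Ā=18.8643, payoff=52.7257, prob=0.013626
UDUDDU: Ā=36.1117, payoff=35.4783, prob=0.015443
DUUDDU: Ā=32.1650, payoff=39.4250, prob=0.015443
UUUDDU: Ā=61.5730, payoff=10.0170, prob=0.017502
DDDUDU: Ā=16.9304, payoff=54.6596, prob=0.013626
UDDUDU: Ā=32.4097, payoff=39.1803, prob=0.015443
DUDUDU: Ā=28.4630, payoff=43.1270, prob=0.015443
UUDUDU: Ā=54.4864, payoff=17.1036, prob=0.017502
DDUUDU: Ā=25.7004, payoff=45.8896, prob=0.015443
UDUUDU: Ā=49.1979, payoff=22.3921, prob=0.017502
DUUUDU: Ā=45.2512, payoff=26.3388, prob=0.017502
UUUUDU: Ā=86.6237, payoff=0.0000, prob=0.019835
DDDDUU: Ā=15.5767, payoff=56.0133, prob=0.013626
UDDDUU: Ā=29.8183, payoff=41.7717, prob=0.015443
DUDDUU: Ā=25.8717, payoff=45.7183, prob=0.015443
UUDDUU: Ā=49.5258, payoff=22.0642, prob=0.017502
DDUDUU: Ā=23.1090, payoff=48.4810, prob=0.015443
UDUDUU: Ā=44.2372, payoff=27.3528, prob=0.017502
DUUDUU: Ā=40.2906, payoff=31.2994, prob=0.017502
UUUDUU: Ā=77.1276, payoff=0.0000, prob=0.019835
DDDUUU: Ā=21.1751, payoff=50.4149, prob=0.015443
UDDUUU: Ā=40.5352, payoff=31.0548, prob=0.017502
DUDUUU: Ā=36.5886, payoff=35.0014, prob=0.017502
UUDUUU: Ā=70.0410, payoff=1.5490, prob=0.019835
DDUUUU: Ā=33.8259, payoff=37.7641, prob=0.017502
UDUUUU: Ā=64.7525, payoff=6.8375, prob=0.019835
DUUUUU: Ā=60.8058, payoff=10.7842, prob=0.019835
UUUUUU: Ā=116.3997, payoff=0.0000, prob=0.022480
Price = Σ prob·payoff / R^6 = 31.123684 / 1.265319 = 24.5975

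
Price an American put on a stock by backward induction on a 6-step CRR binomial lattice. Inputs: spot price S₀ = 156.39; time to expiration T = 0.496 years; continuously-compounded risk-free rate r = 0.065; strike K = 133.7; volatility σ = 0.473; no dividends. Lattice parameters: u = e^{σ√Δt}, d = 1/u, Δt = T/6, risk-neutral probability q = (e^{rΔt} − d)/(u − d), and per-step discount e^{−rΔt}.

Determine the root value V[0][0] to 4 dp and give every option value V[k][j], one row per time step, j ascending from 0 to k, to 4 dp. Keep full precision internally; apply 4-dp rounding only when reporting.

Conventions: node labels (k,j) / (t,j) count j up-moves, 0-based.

Δt=0.08267, u=1.14568, d=0.87285, q=0.48580, disc=e^(-rΔt)=0.99464
k=6 terminal: V=max(K-S,0) → 64.5432 42.9264 14.5527 0.0000 0.0000 0.0000 0.0000
k=5: j=0 S=79.2314 intr=54.4686 cont=53.7521 V=54.4686[EX]; j=1 S=103.9973 intr=29.7027 cont=28.9862 V=29.7027[EX]; j=2 S=136.5044 intr=0.0000 cont=7.4429 V=7.4429[hold]; j=3 S=179.1725 intr=0.0000 cont=0.0000 V=0.0000[hold]; j=4 S=235.1776 intr=0.0000 cont=0.0000 V=0.0000[hold]; j=5 S=308.6887 intr=0.0000 cont=0.0000 V=0.0000[hold]
k=4: j=0 S=90.7736 intr=42.9264 cont=42.2099 V=42.9264[EX]; j=1 S=119.1473 intr=14.5527 cont=18.7876 V=18.7876[hold]; j=2 S=156.3900 intr=0.0000 cont=3.8066 V=3.8066[hold]; j=3 S=205.2739 intr=0.0000 cont=0.0000 V=0.0000[hold]; j=4 S=269.4377 intr=0.0000 cont=0.0000 V=0.0000[hold]
k=3: j=0 S=103.9973 intr=29.7027 cont=31.0326 V=31.0326[hold]; j=1 S=136.5044 intr=0.0000 cont=11.4482 V=11.4482[hold]; j=2 S=179.1725 intr=0.0000 cont=1.9469 V=1.9469[hold]; j=3 S=235.1776 intr=0.0000 cont=0.0000 V=0.0000[hold]
k=2: j=0 S=119.1473 intr=14.5527 cont=21.4031 V=21.4031[hold]; j=1 S=156.3900 intr=0.0000 cont=6.7958 V=6.7958[hold]; j=2 S=205.2739 intr=0.0000 cont=0.9957 V=0.9957[hold]
k=1: j=0 S=136.5044 intr=0.0000 cont=14.2302 V=14.2302[hold]; j=1 S=179.1725 intr=0.0000 cont=3.9568 V=3.9568[hold]
k=0: j=0 S=156.3900 intr=0.0000 cont=9.1899 V=9.1899[hold]

price = 9.1899
tree:
9.1899
14.2302 3.9568
21.4031 6.7958 0.9957
31.0326 11.4482 1.9469 0.0000
42.9264 18.7876 3.8066 0.0000 0.0000
54.4686 29.7027 7.4429 0.0000 0.0000 0.0000
64.5432 42.9264 14.5527 0.0000 0.0000 0.0000 0.0000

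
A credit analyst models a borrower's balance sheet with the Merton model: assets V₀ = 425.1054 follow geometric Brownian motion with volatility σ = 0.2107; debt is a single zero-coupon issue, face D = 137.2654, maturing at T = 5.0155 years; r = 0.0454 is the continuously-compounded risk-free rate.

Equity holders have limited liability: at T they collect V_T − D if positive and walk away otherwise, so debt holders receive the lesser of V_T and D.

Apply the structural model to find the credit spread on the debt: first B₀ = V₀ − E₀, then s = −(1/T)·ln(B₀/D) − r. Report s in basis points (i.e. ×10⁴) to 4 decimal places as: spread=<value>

spread=1.0579

Equity is a call on the firm's assets struck at D = 137.2654:
d₁ = [ln(V₀/D) + (r + σ²/2)T] / (σ√T)
   = [ln(425.1054/137.2654) + (0.0454 + 0.5·0.2107²)·5.0155] / (0.2107·√5.0155)
   = [1.130421 + 0.339034] / 0.471869 = 3.114115
d₂ = d₁ − σ√T = 3.114115 − 0.471869 = 2.642245
N(d₁) = 0.999078,  N(d₂) = 0.995882,  e^(−rT) = 0.796360
E₀ = V₀·N(d₁) − D·e^(−rT)·N(d₂)
   = 425.1054·0.999078 − 137.2654·0.796360·0.995882 = 315.850686
B₀ = V₀ − E₀ = 425.1054 − 315.850686 = 109.254714
spread = −(1/T)·ln(B₀/D) − r = −(1/5.0155)·ln(109.254714/137.2654) − 0.0454 = 0.00010579
in basis points: 0.00010579 × 10⁴ = 1.0579 bp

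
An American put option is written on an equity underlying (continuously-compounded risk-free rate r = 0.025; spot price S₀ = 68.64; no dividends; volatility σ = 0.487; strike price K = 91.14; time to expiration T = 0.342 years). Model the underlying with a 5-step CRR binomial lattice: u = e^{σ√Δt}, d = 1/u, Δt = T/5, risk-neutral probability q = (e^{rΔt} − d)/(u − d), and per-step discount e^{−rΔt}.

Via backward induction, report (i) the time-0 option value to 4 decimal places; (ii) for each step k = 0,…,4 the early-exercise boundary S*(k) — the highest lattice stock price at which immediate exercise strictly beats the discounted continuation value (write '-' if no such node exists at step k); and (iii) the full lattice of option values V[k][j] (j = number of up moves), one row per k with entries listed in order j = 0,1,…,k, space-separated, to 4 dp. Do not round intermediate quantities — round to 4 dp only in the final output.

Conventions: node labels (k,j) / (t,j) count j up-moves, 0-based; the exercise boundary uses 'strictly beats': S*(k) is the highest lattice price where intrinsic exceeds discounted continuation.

price = 24.1374
boundary = - - 53.2044 60.4314 68.6400
tree:
24.1374
30.9045 16.7420
37.9356 23.2416 9.6158
44.2983 30.7086 15.0691 3.6207
49.9001 37.9356 22.5000 6.9071 0.0000
54.8319 44.2983 30.7086 13.1764 0.0000 0.0000

Δt=0.06840, u=1.13583, d=0.88041, q=0.47490, disc=e^(-rΔt)=0.99829
k=5 terminal: V=max(K-S,0) → 54.8319 44.2983 30.7086 13.1764 0.0000 0.0000
k=4: j=0 S=41.2399 intr=49.9001 cont=49.7443 V=49.9001[EX]; j=1 S=53.2044 intr=37.9356 cont=37.7799 V=37.9356[EX]; j=2 S=68.6400 intr=22.5000 cont=22.3443 V=22.5000[EX]; j=3 S=88.5537 intr=2.5863 cont=6.9071 V=6.9071[hold]; j=4 S=114.2448 intr=0.0000 cont=0.0000 V=0.0000[hold]  S*(4)=68.6400
k=3: j=0 S=46.8417 intr=44.2983 cont=44.1426 V=44.2983[EX]; j=1 S=60.4314 intr=30.7086 cont=30.5529 V=30.7086[EX]; j=2 S=77.9636 intr=13.1764 cont=15.0691 V=15.0691[hold]; j=3 S=100.5823 intr=0.0000 cont=3.6207 V=3.6207[hold]  S*(3)=60.4314
k=2: j=0 S=53.2044 intr=37.9356 cont=37.7799 V=37.9356[EX]; j=1 S=68.6400 intr=22.5000 cont=23.2416 V=23.2416[hold]; j=2 S=88.5537 intr=2.5863 cont=9.6158 V=9.6158[hold]  S*(2)=53.2044
k=1: j=0 S=60.4314 intr=30.7086 cont=30.9045 V=30.9045[hold]; j=1 S=77.9636 intr=13.1764 cont=16.7420 V=16.7420[hold]  S*(1)=-
k=0: j=0 S=68.6400 intr=22.5000 cont=24.1374 V=24.1374[hold]  S*(0)=-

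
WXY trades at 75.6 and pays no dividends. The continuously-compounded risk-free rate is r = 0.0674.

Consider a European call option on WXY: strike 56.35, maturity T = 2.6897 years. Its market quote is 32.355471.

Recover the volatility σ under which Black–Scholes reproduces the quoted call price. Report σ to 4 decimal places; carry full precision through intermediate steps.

sigma = 0.3478

At σ = 0.3478 the Black–Scholes value reproduces the quote:
σ√T = 0.3478·√2.6897 = 0.570403
d₁ = (ln(S/K) + (r+σ²/2)T) / (σ√T) = (ln(75.6/56.35) + (0.0674+0.3478²/2)·2.6897) / 0.570403 = (0.293874 + 0.343965) / 0.570403 = 1.118227
d₂ = d₁ − σ√T = 1.118227 − 0.570403 = 0.547824
e^{−rT} = 0.834197
N(d₁) = 0.868265,  N(d₂) = 0.708094
V = S·N(d₁) − K·e^{−rT}·N(d₂) = 65.640826 − 33.285355 = 32.355471 (the observed quote) — the price is monotone increasing in volatility, hence this σ is the only solution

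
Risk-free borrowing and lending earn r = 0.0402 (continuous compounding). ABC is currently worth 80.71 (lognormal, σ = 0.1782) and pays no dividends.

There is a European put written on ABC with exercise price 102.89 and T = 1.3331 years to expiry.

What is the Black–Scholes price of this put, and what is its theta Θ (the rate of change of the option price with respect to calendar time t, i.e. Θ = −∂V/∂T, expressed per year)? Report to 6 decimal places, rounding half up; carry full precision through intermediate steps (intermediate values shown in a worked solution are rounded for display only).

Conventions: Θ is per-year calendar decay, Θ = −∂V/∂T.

σ√T = 0.1782·√1.3331 = 0.205750
d₁ = (ln(S/K) + (r+σ²/2)T) / (σ√T) = (ln(80.71/102.89) + (0.0402+0.1782²/2)·1.3331) / 0.205750 = (-0.242798 + 0.074757) / 0.205750 = -0.816725
d₂ = d₁ − σ√T = -0.816725 − 0.205750 = -1.022475
e^{−rT} = 0.947820
N(−d₁) = 0.792957,  N(−d₂) = 0.846722
Put price V = K·e^{−rT}·N(−d₂) − S·N(−d₁) = 82.573337 − 63.999579 = 18.573758
φ(d₁) = (1/√(2π))·e^{−d₁²/2} = 0.285801
Θ = −S·φ(d₁)·σ/(2√T) + r·K·e^{−rT}·N(−d₂) = −1.780073 + 3.319448 = 1.539375

price = 18.573758
Θ = 1.539375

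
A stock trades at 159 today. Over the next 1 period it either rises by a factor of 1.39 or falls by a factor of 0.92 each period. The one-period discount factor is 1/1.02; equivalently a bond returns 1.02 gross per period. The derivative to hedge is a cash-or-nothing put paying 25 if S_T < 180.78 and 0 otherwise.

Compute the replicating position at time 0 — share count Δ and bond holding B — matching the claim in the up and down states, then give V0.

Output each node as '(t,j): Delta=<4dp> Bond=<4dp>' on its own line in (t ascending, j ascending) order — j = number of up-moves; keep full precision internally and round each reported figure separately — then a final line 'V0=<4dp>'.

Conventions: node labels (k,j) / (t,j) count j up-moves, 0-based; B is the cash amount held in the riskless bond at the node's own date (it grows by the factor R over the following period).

(0,0): Delta=-0.3345 Bond=72.4864
V0=19.2950

The replicating-portfolio and risk-neutral prices coincide; use p* = (1.02−0.92)/(1.39−0.92) = 0.2128 for the latter.
Expiry values: V(1,0)=25.0000, V(1,1)=0.0000
  t=0,j=0: stock 159.0000 → up 221.0100 (V=0.0000), down 146.2800 (V=25.0000). Price 19.2950; hedge Δ=-0.3345, bond B=72.4864.
As a check, the time-0 holding Δ(0,0)·S0 + B(0,0) comes to 19.2950 — exactly V0.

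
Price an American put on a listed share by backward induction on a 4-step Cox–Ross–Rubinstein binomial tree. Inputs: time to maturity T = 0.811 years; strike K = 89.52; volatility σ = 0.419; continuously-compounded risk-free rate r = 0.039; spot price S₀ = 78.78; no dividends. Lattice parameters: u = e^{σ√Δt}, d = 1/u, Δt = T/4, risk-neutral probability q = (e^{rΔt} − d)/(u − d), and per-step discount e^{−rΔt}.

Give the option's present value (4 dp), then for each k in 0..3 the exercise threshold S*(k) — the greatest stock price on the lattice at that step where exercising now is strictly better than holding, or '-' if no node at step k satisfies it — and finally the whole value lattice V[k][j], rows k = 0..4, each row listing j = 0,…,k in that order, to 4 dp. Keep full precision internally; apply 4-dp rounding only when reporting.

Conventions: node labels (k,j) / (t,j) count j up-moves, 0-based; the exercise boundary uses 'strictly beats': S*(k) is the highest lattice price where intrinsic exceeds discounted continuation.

price = 17.8345
boundary = - - 54.0185 65.2348
tree:
17.8345
25.7296 9.3680
35.5015 15.3118 2.9261
44.7893 24.2852 5.6059 0.0000
52.4802 35.5015 10.7400 0.0000 0.0000

params: Δt=0.20275 u=1.20764 d=0.82806 q=0.47389 e^(-rΔt)=0.99212
t_4 payoffs: 52.4802 35.5015 10.7400 0.0000 0.0000
t_3: node(3,0) S=44.7307 payoff=44.7893 vs cont=44.0842 → 44.7893 [stop]  node(3,1) S=65.2348 payoff=24.2852 vs cont=23.5802 → 24.2852 [stop]  node(3,2) S=95.1377 payoff=0.0000 vs cont=5.6059 → 5.6059 [wait]  node(3,3) S=138.7478 payoff=0.0000 vs cont=0.0000 → 0.0000 [wait]  ⇒ S*(3)=65.2348
t_2: node(2,0) S=54.0185 payoff=35.5015 vs cont=34.7964 → 35.5015 [stop]  node(2,1) S=78.7800 payoff=10.7400 vs cont=15.3118 → 15.3118 [wait]  node(2,2) S=114.8919 payoff=0.0000 vs cont=2.9261 → 2.9261 [wait]  ⇒ S*(2)=54.0185
t_1: node(1,0) S=65.2348 payoff=24.2852 vs cont=25.7296 → 25.7296 [wait]  node(1,1) S=95.1377 payoff=0.0000 vs cont=9.3680 → 9.3680 [wait]  ⇒ S*(1)=-
t_0: node(0,0) S=78.7800 payoff=10.7400 vs cont=17.8345 → 17.8345 [wait]  ⇒ S*(0)=-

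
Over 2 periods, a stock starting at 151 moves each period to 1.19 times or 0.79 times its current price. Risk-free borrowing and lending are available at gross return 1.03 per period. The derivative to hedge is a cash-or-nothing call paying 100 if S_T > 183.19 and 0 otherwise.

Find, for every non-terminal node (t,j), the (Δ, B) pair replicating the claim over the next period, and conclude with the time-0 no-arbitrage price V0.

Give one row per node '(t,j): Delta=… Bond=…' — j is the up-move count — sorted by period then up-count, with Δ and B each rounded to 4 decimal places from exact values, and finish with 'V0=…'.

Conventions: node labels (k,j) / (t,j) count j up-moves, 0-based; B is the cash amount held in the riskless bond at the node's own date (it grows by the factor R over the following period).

Risk-neutral probability p* = (R−d)/(u−d) = (1.03−0.79)/(1.19−0.79) = 0.6000.
Terminal payoffs: V(2,0)=0.0000, V(2,1)=0.0000, V(2,2)=100.0000
  t=1,j=0: stock 119.2900 → up 141.9551 (V=0.0000), down 94.2391 (V=0.0000). Price 0.0000; hedge Δ=0.0000, bond B=0.0000.
  t=1,j=1: stock 179.6900 → up 213.8311 (V=100.0000), down 141.9551 (V=0.0000). Price 58.2524; hedge Δ=1.3913, bond B=-191.7476.
  t=0,j=0: stock 151.0000 → up 179.6900 (V=58.2524), down 119.2900 (V=0.0000). Price 33.9335; hedge Δ=0.9644, bond B=-111.6976.
Verification: the root portfolio costs Δ(0,0)·S0 + B(0,0) = 33.9335, matching V0.

(0,0): Delta=0.9644 Bond=-111.6976
(1,0): Delta=0.0000 Bond=0.0000
(1,1): Delta=1.3913 Bond=-191.7476
V0=33.9335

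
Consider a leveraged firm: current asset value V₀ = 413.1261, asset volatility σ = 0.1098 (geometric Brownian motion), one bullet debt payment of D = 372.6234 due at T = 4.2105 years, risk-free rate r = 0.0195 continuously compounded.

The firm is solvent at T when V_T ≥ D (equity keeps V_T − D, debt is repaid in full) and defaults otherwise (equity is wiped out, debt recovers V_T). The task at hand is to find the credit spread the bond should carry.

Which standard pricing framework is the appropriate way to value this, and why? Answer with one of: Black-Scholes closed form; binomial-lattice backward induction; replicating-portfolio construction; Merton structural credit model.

Key observation: with the firm-asset dynamics (V₀ = 413.1261) and a single zero-coupon liability of face 372.6234 given, debt value, spread, and default probability all derive from the option view of the balance sheet.

framework: Merton structural credit model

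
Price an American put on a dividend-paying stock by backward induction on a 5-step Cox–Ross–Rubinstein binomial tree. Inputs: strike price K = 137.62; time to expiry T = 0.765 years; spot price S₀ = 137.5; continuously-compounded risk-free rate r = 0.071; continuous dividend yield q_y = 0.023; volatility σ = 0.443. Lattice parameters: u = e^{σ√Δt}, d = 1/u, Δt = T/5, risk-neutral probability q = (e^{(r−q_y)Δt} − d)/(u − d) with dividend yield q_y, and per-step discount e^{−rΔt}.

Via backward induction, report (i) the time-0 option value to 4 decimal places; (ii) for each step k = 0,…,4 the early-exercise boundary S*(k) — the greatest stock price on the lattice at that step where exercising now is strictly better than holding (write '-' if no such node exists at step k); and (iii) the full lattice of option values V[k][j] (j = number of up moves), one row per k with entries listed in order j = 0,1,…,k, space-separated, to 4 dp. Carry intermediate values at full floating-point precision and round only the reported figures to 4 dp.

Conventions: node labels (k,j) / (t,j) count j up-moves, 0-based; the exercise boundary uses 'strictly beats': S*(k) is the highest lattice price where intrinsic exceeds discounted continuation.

Δt=0.15300, u=1.18920, d=0.84090, q=0.47795, disc=e^(-rΔt)=0.98920
k=5 terminal: V=max(K-S,0) → 79.8065 55.8604 21.9960 0.0000 0.0000 0.0000
k=4: j=0 S=68.7518 intr=68.8682 cont=67.6229 V=68.8682[EX]; j=1 S=97.2284 intr=40.3916 cont=39.2462 V=40.3916[EX]; j=2 S=137.5000 intr=0.1200 cont=11.3589 V=11.3589[hold]; j=3 S=194.4519 intr=0.0000 cont=0.0000 V=0.0000[hold]; j=4 S=274.9930 intr=0.0000 cont=0.0000 V=0.0000[hold]  S*(4)=97.2284
k=3: j=0 S=81.7596 intr=55.8604 cont=54.6608 V=55.8604[EX]; j=1 S=115.6240 intr=21.9960 cont=26.2289 V=26.2289[hold]; j=2 S=163.5149 intr=0.0000 cont=5.8658 V=5.8658[hold]; j=3 S=231.2421 intr=0.0000 cont=0.0000 V=0.0000[hold]  S*(3)=81.7596
k=2: j=0 S=97.2284 intr=40.3916 cont=41.2475 V=41.2475[hold]; j=1 S=137.5000 intr=0.1200 cont=16.3181 V=16.3181[hold]; j=2 S=194.4519 intr=0.0000 cont=3.0292 V=3.0292[hold]  S*(2)=-
k=1: j=0 S=115.6240 intr=21.9960 cont=29.0156 V=29.0156[hold]; j=1 S=163.5149 intr=0.0000 cont=9.8590 V=9.8590[hold]  S*(1)=-
k=0: j=0 S=137.5000 intr=0.1200 cont=19.6451 V=19.6451[hold]  S*(0)=-

price = 19.6451
boundary = - - - 81.7596 97.2284
tree:
19.6451
29.0156 9.8590
41.2475 16.3181 3.0292
55.8604 26.2289 5.8658 0.0000
68.8682 40.3916 11.3589 0.0000 0.0000
79.8065 55.8604 21.9960 0.0000 0.0000 0.0000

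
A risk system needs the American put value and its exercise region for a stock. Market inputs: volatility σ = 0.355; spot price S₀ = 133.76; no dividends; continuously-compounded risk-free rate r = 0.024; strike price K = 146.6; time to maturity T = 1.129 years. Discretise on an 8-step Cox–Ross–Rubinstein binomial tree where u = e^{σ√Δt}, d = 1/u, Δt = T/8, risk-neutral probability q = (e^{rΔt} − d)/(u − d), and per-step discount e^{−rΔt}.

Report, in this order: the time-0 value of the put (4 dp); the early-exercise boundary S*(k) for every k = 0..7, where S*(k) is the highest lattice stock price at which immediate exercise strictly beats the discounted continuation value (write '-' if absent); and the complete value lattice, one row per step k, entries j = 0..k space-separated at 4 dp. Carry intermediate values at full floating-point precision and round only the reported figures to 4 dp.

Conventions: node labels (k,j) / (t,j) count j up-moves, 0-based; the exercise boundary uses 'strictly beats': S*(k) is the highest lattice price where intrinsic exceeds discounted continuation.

price = 26.5273
boundary = - - - 89.6544 78.4610 89.6544 102.4448 117.0599
tree:
26.5273
35.3273 17.1585
45.6191 24.4006 9.4152
56.9456 33.6418 14.5376 3.9191
68.1390 44.7169 21.8525 6.6966 0.9305
77.9350 56.9456 31.7533 11.2552 1.7934 0.0000
86.5079 68.1390 44.1552 18.5097 3.4566 0.0000 0.0000
94.0105 77.9350 56.9456 29.5401 6.6620 0.0000 0.0000 0.0000
100.5763 86.5079 68.1390 44.1552 12.8400 0.0000 0.0000 0.0000 0.0000

Δt=0.14113, u=1.14266, d=0.87515, q=0.47939, disc=e^(-rΔt)=0.99662
k=8 terminal: V=max(K-S,0) → 100.5763 86.5079 68.1390 44.1552 12.8400 0.0000 0.0000 0.0000 0.0000
k=7: j=0 S=52.5895 intr=94.0105 cont=93.5148 V=94.0105[EX]; j=1 S=68.6650 intr=77.9350 cont=77.4393 V=77.9350[EX]; j=2 S=89.6544 intr=56.9456 cont=56.4499 V=56.9456[EX]; j=3 S=117.0599 intr=29.5401 cont=29.0444 V=29.5401[EX]; j=4 S=152.8426 intr=0.0000 cont=6.6620 V=6.6620[hold]; j=5 S=199.5633 intr=0.0000 cont=0.0000 V=0.0000[hold]; j=6 S=260.5655 intr=0.0000 cont=0.0000 V=0.0000[hold]; j=7 S=340.2149 intr=0.0000 cont=0.0000 V=0.0000[hold]  S*(7)=117.0599
k=6: j=0 S=60.0921 intr=86.5079 cont=86.0122 V=86.5079[EX]; j=1 S=78.4610 intr=68.1390 cont=67.6433 V=68.1390[EX]; j=2 S=102.4448 intr=44.1552 cont=43.6595 V=44.1552[EX]; j=3 S=133.7600 intr=12.8400 cont=18.5097 V=18.5097[hold]; j=4 S=174.6476 intr=0.0000 cont=3.4566 V=3.4566[hold]; j=5 S=228.0336 intr=0.0000 cont=0.0000 V=0.0000[hold]; j=6 S=297.7386 intr=0.0000 cont=0.0000 V=0.0000[hold]  S*(6)=102.4448
k=5: j=0 S=68.6650 intr=77.9350 cont=77.4393 V=77.9350[EX]; j=1 S=89.6544 intr=56.9456 cont=56.4499 V=56.9456[EX]; j=2 S=117.0599 intr=29.5401 cont=31.7533 V=31.7533[hold]; j=3 S=152.8426 intr=0.0000 cont=11.2552 V=11.2552[hold]; j=4 S=199.5633 intr=0.0000 cont=1.7934 V=1.7934[hold]; j=5 S=260.5655 intr=0.0000 cont=0.0000 V=0.0000[hold]  S*(5)=89.6544
k=4: j=0 S=78.4610 intr=68.1390 cont=67.6433 V=68.1390[EX]; j=1 S=102.4448 intr=44.1552 cont=44.7169 V=44.7169[hold]; j=2 S=133.7600 intr=12.8400 cont=21.8525 V=21.8525[hold]; j=3 S=174.6476 intr=0.0000 cont=6.6966 V=6.6966[hold]; j=4 S=228.0336 intr=0.0000 cont=0.9305 V=0.9305[hold]  S*(4)=78.4610
k=3: j=0 S=89.6544 intr=56.9456 cont=56.7182 V=56.9456[EX]; j=1 S=117.0599 intr=29.5401 cont=33.6418 V=33.6418[hold]; j=2 S=152.8426 intr=0.0000 cont=14.5376 V=14.5376[hold]; j=3 S=199.5633 intr=0.0000 cont=3.9191 V=3.9191[hold]  S*(3)=89.6544
k=2: j=0 S=102.4448 intr=44.1552 cont=45.6191 V=45.6191[hold]; j=1 S=133.7600 intr=12.8400 cont=24.4006 V=24.4006[hold]; j=2 S=174.6476 intr=0.0000 cont=9.4152 V=9.4152[hold]  S*(2)=-
k=1: j=0 S=117.0599 intr=29.5401 cont=35.3273 V=35.3273[hold]; j=1 S=152.8426 intr=0.0000 cont=17.1585 V=17.1585[hold]  S*(1)=-
k=0: j=0 S=133.7600 intr=12.8400 cont=26.5273 V=26.5273[hold]  S*(0)=-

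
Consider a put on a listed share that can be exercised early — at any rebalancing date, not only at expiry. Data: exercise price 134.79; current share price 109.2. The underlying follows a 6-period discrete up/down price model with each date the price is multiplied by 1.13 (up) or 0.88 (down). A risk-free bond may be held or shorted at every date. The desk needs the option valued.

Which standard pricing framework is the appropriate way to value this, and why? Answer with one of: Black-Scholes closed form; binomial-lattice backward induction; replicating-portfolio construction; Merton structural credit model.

framework: binomial-lattice backward induction

Key observation: an American put (K = 134.79, S₀ = 109.2) on a 6-date tree has no closed form — the optimal stopping decision is embedded and must be resolved recursively from expiry.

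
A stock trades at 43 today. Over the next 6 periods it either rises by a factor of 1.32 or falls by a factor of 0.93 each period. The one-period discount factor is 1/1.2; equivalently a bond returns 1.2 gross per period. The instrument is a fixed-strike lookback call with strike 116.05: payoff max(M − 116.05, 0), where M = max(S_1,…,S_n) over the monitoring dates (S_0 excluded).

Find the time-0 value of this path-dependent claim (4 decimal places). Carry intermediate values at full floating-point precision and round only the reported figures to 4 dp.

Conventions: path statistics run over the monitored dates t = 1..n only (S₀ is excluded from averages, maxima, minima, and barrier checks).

With p* = (R−d)/(u−d) = 0.6923, sum probability × payoff across the paths and divide by R^6.
Enumerate all 2^6 = 64 price paths (U = up ×1.32, D = down ×0.93); each path with k up-moves has probability p*^k·(1−p*)^(6−k).
DDDDDD: M=39.9900, payoff=0.0000, prob=0.000849
UDDDDD: M=56.7600, payoff=0.0000, prob=0.001909
DUDDDD: M=52.7868, payoff=0.0000, prob=0.001909
UUDDDD: M=74.9232, payoff=0.0000, prob=0.004296
DDUDDD: M=49.0917, payoff=0.0000, prob=0.001909
UDUDDD: M=69.6786, payoff=0.0000, prob=0.004296
DUUDDD: M=69.6786, payoff=0.0000, prob=0.004296
UUUDDD: M=98.8986, payoff=0.0000, prob=0.009666
DDDUDD: M=45.6553, payoff=0.0000, prob=0.001909
UDDUDD: M=64.8011, payoff=0.0000, prob=0.004296
DUDUDD: M=64.8011, payoff=0.0000, prob=0.004296
UUDUDD: M=91.9757, payoff=0.0000, prob=0.009666
DDUUDD: M=64.8011, payoff=0.0000, prob=0.004296
UDUUDD: M=91.9757, payoff=0.0000, prob=0.009666
DUUUDD: M=91.9757, payoff=0.0000, prob=0.009666
UUUUDD: M=130.5462, payoff=14.4962, prob=0.021749
DDDDUD: M=42.4594, payoff=0.0000, prob=0.001909
UDDDUD: M=60.2650, payoff=0.0000, prob=0.004296
DUDDUD: M=60.2650, payoff=0.0000, prob=0.004296
UUDDUD: M=85.5374, payoff=0.0000, prob=0.009666
DDUDUD: M=60.2650, payoff=0.0000, prob=0.004296
UDUDUD: M=85.5374, payoff=0.0000, prob=0.009666
DUUDUD: M=85.5374, payoff=0.0000, prob=0.009666
UUUDUD: M=121.4080, payoff=5.3580, prob=0.021749
DDDUUD: M=60.2650, payoff=0.0000, prob=0.004296
UDDUUD: M=85.5374, payoff=0.0000, prob=0.009666
DUDUUD: M=85.5374, payoff=0.0000, prob=0.009666
UUDUUD: M=121.4080, payoff=5.3580, prob=0.021749
DDUUUD: M=85.5374, payoff=0.0000, prob=0.009666
UDUUUD: M=121.4080, payoff=5.3580, prob=0.021749
DUUUUD: M=121.4080, payoff=5.3580, prob=0.021749
UUUUUD: M=172.3210, payoff=56.2710, prob=0.048934
DDDDDU: M=39.9900, payoff=0.0000, prob=0.001909
UDDDDU: M=56.7600, payoff=0.0000, prob=0.004296
DUDDDU: M=56.0465, payoff=0.0000, prob=0.004296
UUDDDU: M=79.5498, payoff=0.0000, prob=0.009666
DDUDDU: M=56.0465, payoff=0.0000, prob=0.004296
UDUDDU: M=79.5498, payoff=0.0000, prob=0.009666
DUUDDU: M=79.5498, payoff=0.0000, prob=0.009666
UUUDDU: M=112.9094, payoff=0.0000, prob=0.021749
DDDUDU: M=56.0465, payoff=0.0000, prob=0.004296
UDDUDU: M=79.5498, payoff=0.0000, prob=0.009666
DUDUDU: M=79.5498, payoff=0.0000, prob=0.009666
UUDUDU: M=112.9094, payoff=0.0000, prob=0.021749
DDUUDU: M=79.5498, payoff=0.0000, prob=0.009666
UDUUDU: M=112.9094, payoff=0.0000, prob=0.021749
DUUUDU: M=112.9094, payoff=0.0000, prob=0.021749
UUUUDU: M=160.2585, payoff=44.2085, prob=0.048934
DDDDUU: M=56.0465, payoff=0.0000, prob=0.004296
UDDDUU: M=79.5498, payoff=0.0000, prob=0.009666
DUDDUU: M=79.5498, payoff=0.0000, prob=0.009666
UUDDUU: M=112.9094, payoff=0.0000, prob=0.021749
DDUDUU: M=79.5498, payoff=0.0000, prob=0.009666
UDUDUU: M=112.9094, payoff=0.0000, prob=0.021749
DUUDUU: M=112.9094, payoff=0.0000, prob=0.021749
UUUDUU: M=160.2585, payoff=44.2085, prob=0.048934
DDDUUU: M=79.5498, payoff=0.0000, prob=0.009666
UDDUUU: M=112.9094, payoff=0.0000, prob=0.021749
DUDUUU: M=112.9094, payoff=0.0000, prob=0.021749
UUDUUU: M=160.2585, payoff=44.2085, prob=0.048934
DDUUUU: M=112.9094, payoff=0.0000, prob=0.021749
UDUUUU: M=160.2585, payoff=44.2085, prob=0.048934
DUUUUU: M=160.2585, payoff=44.2085, prob=0.048934
UUUUUU: M=227.4637, payoff=111.4137, prob=0.110102
Price = Σ prob·payoff / R^6 = 26.618350 / 2.985984 = 8.9144

price = 8.9144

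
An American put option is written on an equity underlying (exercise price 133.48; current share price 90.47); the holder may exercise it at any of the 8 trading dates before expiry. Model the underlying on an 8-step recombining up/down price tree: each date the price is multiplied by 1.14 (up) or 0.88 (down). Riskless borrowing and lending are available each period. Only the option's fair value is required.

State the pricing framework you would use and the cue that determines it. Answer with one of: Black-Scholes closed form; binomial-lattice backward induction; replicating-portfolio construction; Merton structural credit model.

Key observation: the put (strike 133.48 on spot 90.47) is American-style on a 8-step discrete price model, so the early-exercise decision at every node requires stepwise backward valuation — a closed form cannot price the exercise right.

framework: binomial-lattice backward induction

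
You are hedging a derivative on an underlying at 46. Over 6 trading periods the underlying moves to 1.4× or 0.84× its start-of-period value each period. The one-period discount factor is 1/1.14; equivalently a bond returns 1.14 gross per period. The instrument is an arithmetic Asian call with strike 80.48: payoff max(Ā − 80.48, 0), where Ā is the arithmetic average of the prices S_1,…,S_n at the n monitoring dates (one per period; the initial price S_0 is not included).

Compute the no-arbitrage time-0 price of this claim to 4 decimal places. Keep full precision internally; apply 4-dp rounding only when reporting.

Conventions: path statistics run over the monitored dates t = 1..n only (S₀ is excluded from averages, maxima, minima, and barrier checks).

Under the martingale measure an up-move has probability p* = 0.5357; value the claim as the probability-weighted average of per-path payoffs, discounted 6 periods at R = 1.14.
Enumerate all 2^6 = 64 price paths (U = up ×1.4, D = down ×0.84); each path with k up-moves has probability p*^k·(1−p*)^(6−k).
DDDDDD: Ā=26.1103, payoff=0.0000, prob=0.010016
UDDDDD: Ā=43.5171, payoff=0.0000, prob=0.011557
DUDDDD: Ā=39.2238, payoff=0.0000, prob=0.011557
UUDDDD: Ā=65.3729, payoff=0.0000, prob=0.013335
DDUDDD: Ā=35.6174, payoff=0.0000, prob=0.011557
UDUDDD: Ā=59.3623, payoff=0.0000, prob=0.013335
DUUDDD: Ā=55.0689, payoff=0.0000, prob=0.013335
UUUDDD: Ā=91.7815, payoff=11.3015, prob=0.015387
DDDUDD: Ā=32.5880, payoff=0.0000, prob=0.011557
UDDUDD: Ā=54.3133, payoff=0.0000, prob=0.013335
DUDUDD: Ā=50.0200, payoff=0.0000, prob=0.013335
UUDUDD: Ā=83.3666, payoff=2.8866, prob=0.015387
DDUUDD: Ā=46.4136, payoff=0.0000, prob=0.013335
UDUUDD: Ā=77.3559, payoff=0.0000, prob=0.015387
DUUUDD: Ā=73.0626, payoff=0.0000, prob=0.015387
UUUUDD: Ā=121.7710, payoff=41.2910, prob=0.017754
DDDDUD: Ā=30.0433, payoff=0.0000, prob=0.011557
UDDDUD: Ā=50.0722, payoff=0.0000, prob=0.013335
DUDDUD: Ā=45.7788, payoff=0.0000, prob=0.013335
UUDDUD: Ā=76.2981, payoff=0.0000, prob=0.015387
DDUDUD: Ā=42.1724, payoff=0.0000, prob=0.013335
UDUDUD: Ā=70.2874, payoff=0.0000, prob=0.015387
DUUDUD: Ā=65.9941, payoff=0.0000, prob=0.015387
UUUDUD: Ā=109.9901, payoff=29.5101, prob=0.017754
DDDUUD: Ā=39.1431, payoff=0.0000, prob=0.013335
UDDUUD: Ā=65.2384, payoff=0.0000, prob=0.015387
DUDUUD: Ā=60.9451, payoff=0.0000, prob=0.015387
UUDUUD: Ā=101.5752, payoff=21.0952, prob=0.017754
DDUUUD: Ā=57.3387, payoff=0.0000, prob=0.015387
UDUUUD: Ā=95.5645, payoff=15.0845, prob=0.017754
DUUUUD: Ā=91.2712, payoff=10.7912, prob=0.017754
UUUUUD: Ā=152.1186, payoff=71.6386, prob=0.020486
DDDDDU: Ā=27.9058, payoff=0.0000, prob=0.011557
UDDDDU: Ā=46.5096, payoff=0.0000, prob=0.013335
DUDDDU: Ā=42.2163, payoff=0.0000, prob=0.013335
UUDDDU: Ā=70.3605, payoff=0.0000, prob=0.015387
DDUDDU: Ā=38.6099, payoff=0.0000, prob=0.013335
UDUDDU: Ā=64.3498, payoff=0.0000, prob=0.015387
DUUDDU: Ā=60.0565, payoff=0.0000, prob=0.015387
UUUDDU: Ā=100.0942, payoff=19.6142, prob=0.017754
DDDUDU: Ā=35.5805, payoff=0.0000, prob=0.013335
UDDUDU: Ā=59.3009, payoff=0.0000, prob=0.015387
DUDUDU: Ā=55.0075, payoff=0.0000, prob=0.015387
UUDUDU: Ā=91.6792, payoff=11.1992, prob=0.017754
DDUUDU: Ā=51.4011, payoff=0.0000, prob=0.015387
UDUUDU: Ā=85.6686, payoff=5.1886, prob=0.017754
DUUUDU: Ā=81.3752, payoff=0.8952, prob=0.017754
UUUUDU: Ā=135.6254, payoff=55.1454, prob=0.020486
DDDDUU: Ā=33.0358, payoff=0.0000, prob=0.013335
UDDDUU: Ā=55.0597, payoff=0.0000, prob=0.015387
DUDDUU: Ā=50.7664, payoff=0.0000, prob=0.015387
UUDDUU: Ā=84.6107, payoff=4.1307, prob=0.017754
DDUDUU: Ā=47.1600, payoff=0.0000, prob=0.015387
UDUDUU: Ā=78.6000, payoff=0.0000, prob=0.017754
DUUDUU: Ā=74.3067, payoff=0.0000, prob=0.017754
UUUDUU: Ā=123.8445, payoff=43.3645, prob=0.020486
DDDUUU: Ā=44.1306, payoff=0.0000, prob=0.015387
UDDUUU: Ā=73.5511, payoff=0.0000, prob=0.017754
DUDUUU: Ā=69.2577, payoff=0.0000, prob=0.017754
UUDUUU: Ā=115.4295, payoff=34.9495, prob=0.020486
DDUUUU: Ā=65.6513, payoff=0.0000, prob=0.017754
UDUUUU: Ā=109.4189, payoff=28.9389, prob=0.020486
DUUUUU: Ā=105.1255, payoff=24.6455, prob=0.020486
UUUUUU: Ā=175.2092, payoff=94.7292, prob=0.023637
Price = Σ prob·payoff / R^6 = 10.576143 / 2.194973 = 4.8183

price = 4.8183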